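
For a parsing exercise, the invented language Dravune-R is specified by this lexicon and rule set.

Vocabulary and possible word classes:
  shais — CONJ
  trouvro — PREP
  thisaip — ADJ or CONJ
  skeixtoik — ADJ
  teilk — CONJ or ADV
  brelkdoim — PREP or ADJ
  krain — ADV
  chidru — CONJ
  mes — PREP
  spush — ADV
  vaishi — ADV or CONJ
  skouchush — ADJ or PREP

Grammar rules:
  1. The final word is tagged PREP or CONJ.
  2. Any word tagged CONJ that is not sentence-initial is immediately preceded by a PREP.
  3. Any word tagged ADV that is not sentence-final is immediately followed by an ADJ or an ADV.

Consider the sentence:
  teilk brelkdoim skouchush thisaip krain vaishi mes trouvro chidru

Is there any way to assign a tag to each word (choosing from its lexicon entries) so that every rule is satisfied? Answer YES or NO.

NO

Candidates per position — 1:teilk {CONJ,ADV}; 2:brelkdoim {PREP,ADJ}; 3:skouchush {ADJ,PREP}; 4:thisaip {ADJ,CONJ}; 5:krain {ADV}; 6:vaishi {ADV,CONJ}; 7:mes {PREP}; 8:trouvro {PREP}; 9:chidru {CONJ}.
Rule 3 cannot be satisfied by any choice of tags from the lexicon.
So there is no consistent tagging.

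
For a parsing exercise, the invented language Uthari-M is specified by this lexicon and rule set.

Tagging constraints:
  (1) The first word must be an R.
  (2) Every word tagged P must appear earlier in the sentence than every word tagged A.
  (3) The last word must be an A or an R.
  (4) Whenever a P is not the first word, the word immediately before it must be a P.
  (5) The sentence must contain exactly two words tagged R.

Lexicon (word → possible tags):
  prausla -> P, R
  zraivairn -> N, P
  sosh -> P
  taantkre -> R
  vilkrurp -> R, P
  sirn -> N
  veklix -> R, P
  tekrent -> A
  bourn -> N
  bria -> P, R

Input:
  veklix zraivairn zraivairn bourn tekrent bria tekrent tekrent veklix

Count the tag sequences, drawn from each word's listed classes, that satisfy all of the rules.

0

Candidates per position — 1:veklix {R,P}; 2:zraivairn {N,P}; 3:zraivairn {N,P}; 4:bourn {N}; 5:tekrent {A}; 6:bria {P,R}; 7:tekrent {A}; 8:tekrent {A}; 9:veklix {R,P}.
There are 32 candidate sequences in total.
Every candidate sequence violates at least one rule; no consistent tagging exists.
Count = 0.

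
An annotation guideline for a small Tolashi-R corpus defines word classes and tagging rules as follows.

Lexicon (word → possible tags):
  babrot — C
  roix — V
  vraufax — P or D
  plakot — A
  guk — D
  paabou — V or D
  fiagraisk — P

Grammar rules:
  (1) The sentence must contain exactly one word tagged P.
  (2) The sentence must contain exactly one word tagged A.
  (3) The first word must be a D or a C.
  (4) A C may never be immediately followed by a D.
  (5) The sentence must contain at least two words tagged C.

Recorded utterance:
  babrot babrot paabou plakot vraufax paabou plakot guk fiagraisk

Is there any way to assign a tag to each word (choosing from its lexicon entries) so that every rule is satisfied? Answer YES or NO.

NO

Candidates per position — 1:babrot {C}; 2:babrot {C}; 3:paabou {V,D}; 4:plakot {A}; 5:vraufax {P,D}; 6:paabou {V,D}; 7:plakot {A}; 8:guk {D}; 9:fiagraisk {P}.
Rule 2 cannot be satisfied by any choice of tags from the lexicon.
So there is no consistent tagging.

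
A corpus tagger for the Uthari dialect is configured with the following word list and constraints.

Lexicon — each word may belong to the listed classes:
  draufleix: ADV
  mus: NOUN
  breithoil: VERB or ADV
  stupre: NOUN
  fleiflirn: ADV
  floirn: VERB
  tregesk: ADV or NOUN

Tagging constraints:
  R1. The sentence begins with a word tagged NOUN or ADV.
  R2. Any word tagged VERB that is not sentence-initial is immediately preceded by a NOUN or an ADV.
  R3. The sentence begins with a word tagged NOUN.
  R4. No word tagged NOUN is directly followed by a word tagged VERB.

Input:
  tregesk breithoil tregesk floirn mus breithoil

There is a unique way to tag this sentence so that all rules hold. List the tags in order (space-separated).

Candidates per position — 1:tregesk {ADV,NOUN}; 2:breithoil {VERB,ADV}; 3:tregesk {ADV,NOUN}; 4:floirn {VERB}; 5:mus {NOUN}; 6:breithoil {VERB,ADV}.
At position 1, choosing ADV makes rule 3 impossible to satisfy; hence NOUN.
At position 2, choosing VERB makes rule 4 impossible to satisfy; hence ADV.
At position 3, choosing NOUN makes rule 4 impossible to satisfy; hence ADV.
At position 6, choosing VERB makes rule 4 impossible to satisfy; hence ADV.
That leaves exactly one tagging: NOUN ADV ADV VERB NOUN ADV.
Rule-by-rule: rule 1 ✓; rule 2 ✓; rule 3 ✓; rule 4 ✓.

NOUN ADV ADV VERB NOUN ADV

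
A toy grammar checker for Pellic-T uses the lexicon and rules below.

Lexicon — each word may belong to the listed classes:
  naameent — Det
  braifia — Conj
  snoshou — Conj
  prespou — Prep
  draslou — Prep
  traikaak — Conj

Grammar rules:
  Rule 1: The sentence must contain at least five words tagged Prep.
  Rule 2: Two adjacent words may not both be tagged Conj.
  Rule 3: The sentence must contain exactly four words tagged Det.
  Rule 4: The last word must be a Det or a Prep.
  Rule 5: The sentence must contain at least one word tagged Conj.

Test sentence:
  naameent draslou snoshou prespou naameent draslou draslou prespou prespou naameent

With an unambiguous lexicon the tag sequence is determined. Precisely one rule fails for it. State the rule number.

Fixed tagging: Det Prep Conj Prep Det Prep Prep Prep Prep Det.
Rule check: R1 holds, R2 holds, R3 violated, R4 holds, R5 holds.
Only rule 3 fails.

3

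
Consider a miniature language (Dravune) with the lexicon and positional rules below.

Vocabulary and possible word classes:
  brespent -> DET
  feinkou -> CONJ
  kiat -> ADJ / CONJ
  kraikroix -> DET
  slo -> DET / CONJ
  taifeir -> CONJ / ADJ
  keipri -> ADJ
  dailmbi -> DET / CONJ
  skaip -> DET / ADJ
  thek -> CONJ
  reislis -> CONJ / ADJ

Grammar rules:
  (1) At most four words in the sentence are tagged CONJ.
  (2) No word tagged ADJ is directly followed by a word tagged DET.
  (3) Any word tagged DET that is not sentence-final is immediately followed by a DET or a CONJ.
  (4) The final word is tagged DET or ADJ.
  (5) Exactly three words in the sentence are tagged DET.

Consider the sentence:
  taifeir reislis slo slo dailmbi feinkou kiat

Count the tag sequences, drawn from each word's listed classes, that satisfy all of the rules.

2

Candidates per position — 1:taifeir {CONJ,ADJ}; 2:reislis {CONJ,ADJ}; 3:slo {DET,CONJ}; 4:slo {DET,CONJ}; 5:dailmbi {DET,CONJ}; 6:feinkou {CONJ}; 7:kiat {ADJ,CONJ}.
There are 64 candidate sequences in total.
The sequences that satisfy every rule: CONJ CONJ DET DET DET CONJ ADJ; ADJ CONJ DET DET DET CONJ ADJ.
Count = 2.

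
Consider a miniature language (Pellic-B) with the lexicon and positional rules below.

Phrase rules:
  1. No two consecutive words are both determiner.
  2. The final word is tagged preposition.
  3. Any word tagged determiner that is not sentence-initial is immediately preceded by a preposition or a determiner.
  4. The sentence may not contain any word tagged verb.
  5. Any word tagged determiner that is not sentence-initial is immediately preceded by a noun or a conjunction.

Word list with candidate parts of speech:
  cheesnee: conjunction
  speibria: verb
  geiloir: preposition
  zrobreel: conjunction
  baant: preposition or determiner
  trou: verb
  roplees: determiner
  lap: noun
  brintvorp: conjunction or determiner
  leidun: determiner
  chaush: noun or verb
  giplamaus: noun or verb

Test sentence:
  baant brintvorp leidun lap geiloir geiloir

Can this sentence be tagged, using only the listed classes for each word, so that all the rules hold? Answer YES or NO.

Candidates per position — 1:baant {preposition,determiner}; 2:brintvorp {conjunction,determiner}; 3:leidun {determiner}; 4:lap {noun}; 5:geiloir {preposition}; 6:geiloir {preposition}.
Every candidate sequence violates at least one rule; no consistent tagging exists.

NO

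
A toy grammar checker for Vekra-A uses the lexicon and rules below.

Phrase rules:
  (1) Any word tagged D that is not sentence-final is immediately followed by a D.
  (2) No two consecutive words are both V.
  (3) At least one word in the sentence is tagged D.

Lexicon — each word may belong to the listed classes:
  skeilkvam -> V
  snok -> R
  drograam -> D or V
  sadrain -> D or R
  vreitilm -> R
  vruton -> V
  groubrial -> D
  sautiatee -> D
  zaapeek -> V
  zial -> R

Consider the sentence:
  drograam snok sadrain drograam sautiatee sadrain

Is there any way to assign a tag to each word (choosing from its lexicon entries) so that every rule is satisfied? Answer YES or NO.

YES

Candidates per position — 1:drograam {D,V}; 2:snok {R}; 3:sadrain {D,R}; 4:drograam {D,V}; 5:sautiatee {D}; 6:sadrain {D,R}.
One satisfying assignment: V R R D D D.
Rule-by-rule: rule 1 holds; rule 2 holds; rule 3 holds.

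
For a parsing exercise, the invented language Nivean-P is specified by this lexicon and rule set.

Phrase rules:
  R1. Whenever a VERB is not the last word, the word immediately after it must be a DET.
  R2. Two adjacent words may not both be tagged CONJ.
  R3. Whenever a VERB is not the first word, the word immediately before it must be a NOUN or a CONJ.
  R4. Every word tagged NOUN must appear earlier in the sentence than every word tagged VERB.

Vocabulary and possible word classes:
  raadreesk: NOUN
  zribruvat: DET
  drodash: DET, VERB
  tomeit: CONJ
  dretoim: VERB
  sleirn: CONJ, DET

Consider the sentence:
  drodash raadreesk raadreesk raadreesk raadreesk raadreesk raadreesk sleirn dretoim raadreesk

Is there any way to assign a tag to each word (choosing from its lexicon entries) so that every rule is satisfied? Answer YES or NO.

NO

Candidates per position — 1:drodash {DET,VERB}; 2:raadreesk {NOUN}; 3:raadreesk {NOUN}; 4:raadreesk {NOUN}; 5:raadreesk {NOUN}; 6:raadreesk {NOUN}; 7:raadreesk {NOUN}; 8:sleirn {CONJ,DET}; 9:dretoim {VERB}; 10:raadreesk {NOUN}.
Rule 1 cannot be satisfied by any choice of tags from the lexicon.
So there is no consistent tagging.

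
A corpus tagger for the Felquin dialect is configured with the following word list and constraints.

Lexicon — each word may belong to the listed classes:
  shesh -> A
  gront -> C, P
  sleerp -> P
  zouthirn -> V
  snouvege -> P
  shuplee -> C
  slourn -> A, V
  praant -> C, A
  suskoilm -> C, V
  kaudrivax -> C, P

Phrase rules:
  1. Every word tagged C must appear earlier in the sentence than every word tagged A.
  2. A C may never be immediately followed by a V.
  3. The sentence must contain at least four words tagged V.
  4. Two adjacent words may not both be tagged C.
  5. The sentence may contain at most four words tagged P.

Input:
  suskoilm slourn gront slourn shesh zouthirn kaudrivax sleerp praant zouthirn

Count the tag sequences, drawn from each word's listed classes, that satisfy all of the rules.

4

Candidates per position — 1:suskoilm {C,V}; 2:slourn {A,V}; 3:gront {C,P}; 4:slourn {A,V}; 5:shesh {A}; 6:zouthirn {V}; 7:kaudrivax {C,P}; 8:sleerp {P}; 9:praant {C,A}; 10:zouthirn {V}.
There are 64 candidate sequences in total.
The sequences that satisfy every rule: V A P V A V P P A V; V V C A A V P P A V; V V P A A V P P A V; V V P V A V P P A V.
Count = 4.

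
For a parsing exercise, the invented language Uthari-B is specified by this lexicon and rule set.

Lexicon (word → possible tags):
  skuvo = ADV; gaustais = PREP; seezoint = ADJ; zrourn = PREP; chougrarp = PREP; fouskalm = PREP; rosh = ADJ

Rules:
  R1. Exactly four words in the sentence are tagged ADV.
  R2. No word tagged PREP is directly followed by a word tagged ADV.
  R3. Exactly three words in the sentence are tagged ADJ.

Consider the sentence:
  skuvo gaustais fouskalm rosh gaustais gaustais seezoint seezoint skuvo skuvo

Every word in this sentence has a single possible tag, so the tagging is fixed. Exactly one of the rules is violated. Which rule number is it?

Fixed tagging: ADV PREP PREP ADJ PREP PREP ADJ ADJ ADV ADV.
Applying the rules: R1 violated, R2 holds, R3 holds.
Only rule 1 fails.

1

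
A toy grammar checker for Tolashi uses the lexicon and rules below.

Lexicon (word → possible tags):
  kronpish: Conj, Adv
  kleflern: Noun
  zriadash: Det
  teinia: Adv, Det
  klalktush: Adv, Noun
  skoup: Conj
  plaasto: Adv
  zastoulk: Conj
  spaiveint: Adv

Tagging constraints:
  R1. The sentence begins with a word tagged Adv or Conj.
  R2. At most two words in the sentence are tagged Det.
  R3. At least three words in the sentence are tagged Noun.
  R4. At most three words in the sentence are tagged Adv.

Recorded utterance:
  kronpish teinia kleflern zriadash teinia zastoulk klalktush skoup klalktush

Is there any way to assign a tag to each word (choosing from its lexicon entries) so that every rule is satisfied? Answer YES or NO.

Candidates per position — 1:kronpish {Conj,Adv}; 2:teinia {Adv,Det}; 3:kleflern {Noun}; 4:zriadash {Det}; 5:teinia {Adv,Det}; 6:zastoulk {Conj}; 7:klalktush {Adv,Noun}; 8:skoup {Conj}; 9:klalktush {Adv,Noun}.
One satisfying assignment: Conj Det Noun Det Adv Conj Noun Conj Noun.
Rule-by-rule: rule 1 holds; rule 2 holds; rule 3 holds; rule 4 holds.

YES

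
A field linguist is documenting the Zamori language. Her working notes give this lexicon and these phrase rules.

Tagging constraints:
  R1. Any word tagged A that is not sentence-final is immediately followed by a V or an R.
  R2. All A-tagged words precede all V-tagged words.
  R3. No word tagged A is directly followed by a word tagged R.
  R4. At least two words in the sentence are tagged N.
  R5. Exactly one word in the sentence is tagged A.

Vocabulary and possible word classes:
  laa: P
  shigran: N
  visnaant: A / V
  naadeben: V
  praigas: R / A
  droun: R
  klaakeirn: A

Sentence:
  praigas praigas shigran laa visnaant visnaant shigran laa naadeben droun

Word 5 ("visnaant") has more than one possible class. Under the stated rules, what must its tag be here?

A

Candidates per position — 1:praigas {R,A}; 2:praigas {R,A}; 3:shigran {N}; 4:laa {P}; 5:visnaant {A,V}; 6:visnaant {A,V}; 7:shigran {N}; 8:laa {P}; 9:naadeben {V}; 10:droun {R}.
If word 2 were A, no tagging could satisfy rule 1; so word 2 is R.
If word 6 were A, no tagging could satisfy rule 1; so word 6 is V.
If word 1 were A, no tagging could satisfy rule 3; so word 1 is R.
If word 5 were V, no tagging could satisfy rule 5; so word 5 is A.
So the tagging must be: R R N P A V N P V R.
Check: rule 1 ok; rule 2 ok; rule 3 ok; rule 4 ok; rule 5 ok.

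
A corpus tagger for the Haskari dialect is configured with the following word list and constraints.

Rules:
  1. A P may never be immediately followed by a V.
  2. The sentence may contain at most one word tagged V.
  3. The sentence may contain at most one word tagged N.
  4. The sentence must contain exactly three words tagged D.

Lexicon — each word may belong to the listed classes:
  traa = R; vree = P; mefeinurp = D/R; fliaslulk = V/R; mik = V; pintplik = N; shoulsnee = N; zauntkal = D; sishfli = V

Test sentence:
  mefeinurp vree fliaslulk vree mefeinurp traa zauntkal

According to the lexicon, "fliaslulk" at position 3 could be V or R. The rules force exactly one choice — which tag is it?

Candidates per position — 1:mefeinurp {D,R}; 2:vree {P}; 3:fliaslulk {V,R}; 4:vree {P}; 5:mefeinurp {D,R}; 6:traa {R}; 7:zauntkal {D}.
At position 1, choosing R makes rule 4 impossible to satisfy; hence D.
At position 3, choosing V makes rule 1 impossible to satisfy; hence R.
At position 5, choosing R makes rule 4 impossible to satisfy; hence D.
That leaves exactly one tagging: D P R P D R D.
Checking: rule 1 holds; rule 2 holds; rule 3 holds; rule 4 holds.

R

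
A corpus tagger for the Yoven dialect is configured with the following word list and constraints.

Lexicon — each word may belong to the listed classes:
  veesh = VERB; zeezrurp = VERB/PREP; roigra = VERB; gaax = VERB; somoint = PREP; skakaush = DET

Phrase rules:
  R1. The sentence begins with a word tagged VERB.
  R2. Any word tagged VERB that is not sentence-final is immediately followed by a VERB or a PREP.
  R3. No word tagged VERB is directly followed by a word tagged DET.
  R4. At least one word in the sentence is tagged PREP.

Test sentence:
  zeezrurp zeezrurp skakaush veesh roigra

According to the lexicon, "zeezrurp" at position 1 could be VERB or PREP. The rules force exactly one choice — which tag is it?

Candidates per position — 1:zeezrurp {VERB,PREP}; 2:zeezrurp {VERB,PREP}; 3:skakaush {DET}; 4:veesh {VERB}; 5:roigra {VERB}.
Word 1 cannot be PREP — rule 1 would then fail for every completion. It is VERB.
Word 2 cannot be VERB — rule 2 would then fail for every completion. It is PREP.
That leaves exactly one tagging: VERB PREP DET VERB VERB.
Check: rule 1 ✓; rule 2 ✓; rule 3 ✓; rule 4 ✓.

VERB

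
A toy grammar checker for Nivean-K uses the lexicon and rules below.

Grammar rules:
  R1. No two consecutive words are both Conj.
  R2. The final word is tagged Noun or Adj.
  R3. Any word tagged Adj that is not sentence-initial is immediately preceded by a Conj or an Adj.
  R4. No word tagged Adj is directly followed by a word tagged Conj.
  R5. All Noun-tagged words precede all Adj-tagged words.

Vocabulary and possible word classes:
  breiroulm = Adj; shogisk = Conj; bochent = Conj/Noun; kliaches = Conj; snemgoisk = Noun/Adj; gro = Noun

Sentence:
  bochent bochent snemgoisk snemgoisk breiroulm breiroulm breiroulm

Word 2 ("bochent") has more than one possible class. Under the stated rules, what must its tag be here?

Candidates per position — 1:bochent {Conj,Noun}; 2:bochent {Conj,Noun}; 3:snemgoisk {Noun,Adj}; 4:snemgoisk {Noun,Adj}; 5:breiroulm {Adj}; 6:breiroulm {Adj}; 7:breiroulm {Adj}.
Position 2: Noun is ruled out by rule 3; that leaves Conj.
Position 3: Noun is ruled out by rule 3; that leaves Adj.
Position 4: Noun is ruled out by rule 3; that leaves Adj.
Position 1: Conj is ruled out by rule 1; that leaves Noun.
So the tagging must be: Noun Conj Adj Adj Adj Adj Adj.
Check: rule 1 satisfied; rule 2 satisfied; rule 3 satisfied; rule 4 satisfied; rule 5 satisfied.

Conj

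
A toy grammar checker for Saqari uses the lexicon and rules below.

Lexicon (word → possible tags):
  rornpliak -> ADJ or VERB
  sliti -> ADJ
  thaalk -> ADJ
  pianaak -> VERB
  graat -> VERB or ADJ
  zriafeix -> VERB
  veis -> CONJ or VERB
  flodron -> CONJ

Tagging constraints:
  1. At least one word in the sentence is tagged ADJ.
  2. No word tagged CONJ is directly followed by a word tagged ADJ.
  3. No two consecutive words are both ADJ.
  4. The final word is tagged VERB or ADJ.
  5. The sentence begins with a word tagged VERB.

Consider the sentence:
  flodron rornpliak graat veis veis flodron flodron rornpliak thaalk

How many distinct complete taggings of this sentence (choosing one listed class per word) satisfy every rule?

Candidates per position — 1:flodron {CONJ}; 2:rornpliak {ADJ,VERB}; 3:graat {VERB,ADJ}; 4:veis {CONJ,VERB}; 5:veis {CONJ,VERB}; 6:flodron {CONJ}; 7:flodron {CONJ}; 8:rornpliak {ADJ,VERB}; 9:thaalk {ADJ}.
There are 32 candidate sequences in total.
Rule 5 cannot be satisfied by any choice of tags from the lexicon.
So there is no consistent tagging.
Count = 0.

0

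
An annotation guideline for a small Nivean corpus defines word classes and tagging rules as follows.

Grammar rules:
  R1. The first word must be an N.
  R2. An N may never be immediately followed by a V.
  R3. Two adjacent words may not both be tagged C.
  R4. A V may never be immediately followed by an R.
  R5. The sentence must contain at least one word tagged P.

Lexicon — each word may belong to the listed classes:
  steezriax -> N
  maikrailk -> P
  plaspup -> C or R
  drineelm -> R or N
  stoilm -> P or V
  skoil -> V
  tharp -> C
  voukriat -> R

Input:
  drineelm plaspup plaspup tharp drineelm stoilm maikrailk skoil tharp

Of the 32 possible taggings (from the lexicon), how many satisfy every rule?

Candidates per position — 1:drineelm {R,N}; 2:plaspup {C,R}; 3:plaspup {C,R}; 4:tharp {C}; 5:drineelm {R,N}; 6:stoilm {P,V}; 7:maikrailk {P}; 8:skoil {V}; 9:tharp {C}.
There are 32 candidate sequences in total.
Checking each against the rules leaves 6 sequences.
Count = 6.

6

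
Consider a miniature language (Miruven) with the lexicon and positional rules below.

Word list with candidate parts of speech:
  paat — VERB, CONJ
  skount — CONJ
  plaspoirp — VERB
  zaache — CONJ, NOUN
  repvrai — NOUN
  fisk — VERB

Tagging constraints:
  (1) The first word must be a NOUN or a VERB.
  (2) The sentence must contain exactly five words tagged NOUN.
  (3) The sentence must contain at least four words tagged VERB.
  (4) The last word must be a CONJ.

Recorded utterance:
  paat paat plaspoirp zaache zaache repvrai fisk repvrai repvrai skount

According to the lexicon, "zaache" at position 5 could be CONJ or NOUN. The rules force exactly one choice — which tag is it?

Candidates per position — 1:paat {VERB,CONJ}; 2:paat {VERB,CONJ}; 3:plaspoirp {VERB}; 4:zaache {CONJ,NOUN}; 5:zaache {CONJ,NOUN}; 6:repvrai {NOUN}; 7:fisk {VERB}; 8:repvrai {NOUN}; 9:repvrai {NOUN}; 10:skount {CONJ}.
Position 1: CONJ is ruled out by rule 1; that leaves VERB.
Position 2: CONJ is ruled out by rule 3; that leaves VERB.
Position 4: CONJ is ruled out by rule 2; that leaves NOUN.
Position 5: CONJ is ruled out by rule 2; that leaves NOUN.
The only consistent sequence is: VERB VERB VERB NOUN NOUN NOUN VERB NOUN NOUN CONJ.
Rule-by-rule: rule 1 ok; rule 2 ok; rule 3 ok; rule 4 ok.

NOUN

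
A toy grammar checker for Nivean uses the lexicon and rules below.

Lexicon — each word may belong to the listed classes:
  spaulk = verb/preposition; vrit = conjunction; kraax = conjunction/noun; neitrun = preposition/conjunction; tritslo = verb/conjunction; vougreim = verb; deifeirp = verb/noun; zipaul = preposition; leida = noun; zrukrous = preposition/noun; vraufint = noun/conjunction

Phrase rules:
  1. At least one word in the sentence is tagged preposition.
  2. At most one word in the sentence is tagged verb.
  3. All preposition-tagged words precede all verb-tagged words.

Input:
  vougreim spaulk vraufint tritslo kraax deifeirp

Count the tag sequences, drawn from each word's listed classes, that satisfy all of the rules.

Candidates per position — 1:vougreim {verb}; 2:spaulk {verb,preposition}; 3:vraufint {noun,conjunction}; 4:tritslo {verb,conjunction}; 5:kraax {conjunction,noun}; 6:deifeirp {verb,noun}.
There are 32 candidate sequences in total.
Every candidate sequence violates at least one rule; no consistent tagging exists.
Count = 0.

0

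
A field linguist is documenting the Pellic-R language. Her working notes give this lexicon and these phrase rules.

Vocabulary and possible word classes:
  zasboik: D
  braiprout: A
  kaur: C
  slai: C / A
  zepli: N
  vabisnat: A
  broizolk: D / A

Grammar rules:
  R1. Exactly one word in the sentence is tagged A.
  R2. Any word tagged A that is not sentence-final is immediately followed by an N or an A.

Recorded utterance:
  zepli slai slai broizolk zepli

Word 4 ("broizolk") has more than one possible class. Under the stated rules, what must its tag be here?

Candidates per position — 1:zepli {N}; 2:slai {C,A}; 3:slai {C,A}; 4:broizolk {D,A}; 5:zepli {N}.
Position 4: the remaining choice is settled jointly with positions 2, 3 — only A at position 4 is part of a tagging that satisfies every rule.
That leaves exactly one tagging: N C C A N.
Checking: rule 1 satisfied; rule 2 satisfied.

A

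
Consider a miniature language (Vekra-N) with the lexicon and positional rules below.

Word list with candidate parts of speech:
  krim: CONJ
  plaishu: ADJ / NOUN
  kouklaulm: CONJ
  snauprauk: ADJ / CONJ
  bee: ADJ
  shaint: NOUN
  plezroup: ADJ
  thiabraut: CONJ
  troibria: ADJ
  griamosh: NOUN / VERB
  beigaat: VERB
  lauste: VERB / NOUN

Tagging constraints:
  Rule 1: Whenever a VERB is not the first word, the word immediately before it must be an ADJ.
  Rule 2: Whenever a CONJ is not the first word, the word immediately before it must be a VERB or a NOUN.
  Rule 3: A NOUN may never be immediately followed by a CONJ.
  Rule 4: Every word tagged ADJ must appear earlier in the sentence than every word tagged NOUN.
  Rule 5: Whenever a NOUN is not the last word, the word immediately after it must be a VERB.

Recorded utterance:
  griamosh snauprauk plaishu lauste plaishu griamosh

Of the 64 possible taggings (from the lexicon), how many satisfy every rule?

4

Candidates per position — 1:griamosh {NOUN,VERB}; 2:snauprauk {ADJ,CONJ}; 3:plaishu {ADJ,NOUN}; 4:lauste {VERB,NOUN}; 5:plaishu {ADJ,NOUN}; 6:griamosh {NOUN,VERB}.
There are 64 candidate sequences in total.
The sequences that satisfy every rule: VERB ADJ ADJ VERB ADJ NOUN; VERB ADJ ADJ VERB ADJ VERB; VERB CONJ ADJ VERB ADJ NOUN; VERB CONJ ADJ VERB ADJ VERB.
Count = 4.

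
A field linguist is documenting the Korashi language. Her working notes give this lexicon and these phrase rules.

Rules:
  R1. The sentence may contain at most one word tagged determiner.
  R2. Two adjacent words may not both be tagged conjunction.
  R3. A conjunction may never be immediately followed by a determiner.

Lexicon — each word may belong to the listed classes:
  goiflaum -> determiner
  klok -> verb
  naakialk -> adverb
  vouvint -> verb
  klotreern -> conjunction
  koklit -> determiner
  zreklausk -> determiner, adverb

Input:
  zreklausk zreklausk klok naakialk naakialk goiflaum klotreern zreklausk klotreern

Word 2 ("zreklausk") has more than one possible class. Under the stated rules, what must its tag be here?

Candidates per position — 1:zreklausk {determiner,adverb}; 2:zreklausk {determiner,adverb}; 3:klok {verb}; 4:naakialk {adverb}; 5:naakialk {adverb}; 6:goiflaum {determiner}; 7:klotreern {conjunction}; 8:zreklausk {determiner,adverb}; 9:klotreern {conjunction}.
Position 1: determiner is ruled out by rule 1; that leaves adverb.
Position 2: determiner is ruled out by rule 1; that leaves adverb.
Position 8: determiner is ruled out by rule 1; that leaves adverb.
That leaves exactly one tagging: adverb adverb verb adverb adverb determiner conjunction adverb conjunction.
Rule-by-rule: rule 1 ✓; rule 2 ✓; rule 3 ✓.

adverb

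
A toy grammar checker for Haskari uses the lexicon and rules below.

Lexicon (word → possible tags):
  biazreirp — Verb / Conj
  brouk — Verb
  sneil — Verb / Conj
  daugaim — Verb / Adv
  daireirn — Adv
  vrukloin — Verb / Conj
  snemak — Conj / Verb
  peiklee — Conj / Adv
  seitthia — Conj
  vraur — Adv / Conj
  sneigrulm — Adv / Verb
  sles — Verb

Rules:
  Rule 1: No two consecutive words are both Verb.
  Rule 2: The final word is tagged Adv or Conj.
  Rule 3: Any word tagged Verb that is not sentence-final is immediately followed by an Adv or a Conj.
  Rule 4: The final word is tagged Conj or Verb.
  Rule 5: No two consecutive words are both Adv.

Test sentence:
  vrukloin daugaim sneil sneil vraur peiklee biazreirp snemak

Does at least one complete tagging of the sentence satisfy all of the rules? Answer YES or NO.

Candidates per position — 1:vrukloin {Verb,Conj}; 2:daugaim {Verb,Adv}; 3:sneil {Verb,Conj}; 4:sneil {Verb,Conj}; 5:vraur {Adv,Conj}; 6:peiklee {Conj,Adv}; 7:biazreirp {Verb,Conj}; 8:snemak {Conj,Verb}.
One satisfying assignment: Conj Verb Conj Conj Adv Conj Conj Conj.
Checking: rule 1 ok; rule 2 ok; rule 3 ok; rule 4 ok; rule 5 ok.

YES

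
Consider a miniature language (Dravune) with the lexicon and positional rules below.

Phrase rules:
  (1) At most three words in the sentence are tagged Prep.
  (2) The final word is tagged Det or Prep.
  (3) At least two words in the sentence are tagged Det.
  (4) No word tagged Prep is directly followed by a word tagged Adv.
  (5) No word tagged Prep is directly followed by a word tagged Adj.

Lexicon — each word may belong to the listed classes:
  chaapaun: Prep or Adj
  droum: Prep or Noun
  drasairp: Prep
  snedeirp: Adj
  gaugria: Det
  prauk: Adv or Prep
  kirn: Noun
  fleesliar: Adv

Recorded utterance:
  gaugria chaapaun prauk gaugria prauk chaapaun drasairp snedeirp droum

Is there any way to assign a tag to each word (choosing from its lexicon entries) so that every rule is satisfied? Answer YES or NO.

NO

Candidates per position — 1:gaugria {Det}; 2:chaapaun {Prep,Adj}; 3:prauk {Adv,Prep}; 4:gaugria {Det}; 5:prauk {Adv,Prep}; 6:chaapaun {Prep,Adj}; 7:drasairp {Prep}; 8:snedeirp {Adj}; 9:droum {Prep,Noun}.
Rule 5 cannot be satisfied by any choice of tags from the lexicon.
So there is no consistent tagging.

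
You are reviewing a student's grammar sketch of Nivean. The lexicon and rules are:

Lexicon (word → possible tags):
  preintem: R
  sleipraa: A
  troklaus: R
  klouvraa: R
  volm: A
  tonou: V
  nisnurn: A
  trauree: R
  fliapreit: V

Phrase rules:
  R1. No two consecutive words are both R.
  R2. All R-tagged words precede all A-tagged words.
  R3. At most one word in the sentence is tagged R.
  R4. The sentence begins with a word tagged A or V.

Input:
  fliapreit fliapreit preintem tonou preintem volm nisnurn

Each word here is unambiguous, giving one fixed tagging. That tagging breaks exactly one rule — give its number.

3

Fixed tagging: V V R V R A A.
Rule check: R1 pass, R2 pass, R3 fail, R4 pass.
Only rule 3 fails.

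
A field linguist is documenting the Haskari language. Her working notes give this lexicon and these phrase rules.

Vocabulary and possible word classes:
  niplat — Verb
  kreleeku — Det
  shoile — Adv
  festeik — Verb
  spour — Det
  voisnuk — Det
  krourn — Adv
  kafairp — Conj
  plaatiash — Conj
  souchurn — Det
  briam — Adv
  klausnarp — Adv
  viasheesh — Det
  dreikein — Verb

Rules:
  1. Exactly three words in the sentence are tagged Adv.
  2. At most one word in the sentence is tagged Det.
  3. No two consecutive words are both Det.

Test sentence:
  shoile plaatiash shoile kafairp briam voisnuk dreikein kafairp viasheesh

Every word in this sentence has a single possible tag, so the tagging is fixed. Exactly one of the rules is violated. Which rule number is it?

2

Fixed tagging: Adv Conj Adv Conj Adv Det Verb Conj Det.
Applying the rules: R1 ok, R2 fails, R3 ok.
Only rule 2 fails.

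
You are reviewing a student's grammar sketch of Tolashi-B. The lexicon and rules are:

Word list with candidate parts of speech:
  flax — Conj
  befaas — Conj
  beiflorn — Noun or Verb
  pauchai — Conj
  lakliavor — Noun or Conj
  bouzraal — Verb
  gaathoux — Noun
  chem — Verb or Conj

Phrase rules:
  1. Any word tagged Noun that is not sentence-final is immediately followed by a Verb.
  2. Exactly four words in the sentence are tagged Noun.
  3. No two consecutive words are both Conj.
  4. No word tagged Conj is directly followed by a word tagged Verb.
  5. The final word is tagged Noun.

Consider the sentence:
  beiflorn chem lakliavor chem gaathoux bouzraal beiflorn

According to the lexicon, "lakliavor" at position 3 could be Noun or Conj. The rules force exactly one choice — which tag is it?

Candidates per position — 1:beiflorn {Noun,Verb}; 2:chem {Verb,Conj}; 3:lakliavor {Noun,Conj}; 4:chem {Verb,Conj}; 5:gaathoux {Noun}; 6:bouzraal {Verb}; 7:beiflorn {Noun,Verb}.
Position 1: tagging it Verb would leave rule 2 unsatisfiable, so it must be Noun.
Position 2: tagging it Conj would leave rule 1 unsatisfiable, so it must be Verb.
Position 3: tagging it Conj would leave rule 2 unsatisfiable, so it must be Noun.
Position 4: tagging it Conj would leave rule 1 unsatisfiable, so it must be Verb.
Position 7: tagging it Verb would leave rule 2 unsatisfiable, so it must be Noun.
So the tagging must be: Noun Verb Noun Verb Noun Verb Noun.
Rule-by-rule: rule 1 holds; rule 2 holds; rule 3 holds; rule 4 holds; rule 5 holds.

Noun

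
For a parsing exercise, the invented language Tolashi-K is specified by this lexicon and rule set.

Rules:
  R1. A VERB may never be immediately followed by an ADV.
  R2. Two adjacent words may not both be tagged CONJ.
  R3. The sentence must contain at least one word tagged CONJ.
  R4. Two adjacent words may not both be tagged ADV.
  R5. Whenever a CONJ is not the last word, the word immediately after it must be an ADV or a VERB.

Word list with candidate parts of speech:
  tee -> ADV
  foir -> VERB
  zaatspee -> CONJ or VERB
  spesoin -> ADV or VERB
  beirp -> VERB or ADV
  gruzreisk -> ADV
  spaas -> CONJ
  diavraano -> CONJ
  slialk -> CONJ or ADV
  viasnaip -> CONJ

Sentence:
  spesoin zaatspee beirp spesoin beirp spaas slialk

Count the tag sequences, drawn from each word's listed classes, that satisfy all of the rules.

Candidates per position — 1:spesoin {ADV,VERB}; 2:zaatspee {CONJ,VERB}; 3:beirp {VERB,ADV}; 4:spesoin {ADV,VERB}; 5:beirp {VERB,ADV}; 6:spaas {CONJ}; 7:slialk {CONJ,ADV}.
There are 64 candidate sequences in total.
Checking each against the rules leaves 6 sequences.
Count = 6.

6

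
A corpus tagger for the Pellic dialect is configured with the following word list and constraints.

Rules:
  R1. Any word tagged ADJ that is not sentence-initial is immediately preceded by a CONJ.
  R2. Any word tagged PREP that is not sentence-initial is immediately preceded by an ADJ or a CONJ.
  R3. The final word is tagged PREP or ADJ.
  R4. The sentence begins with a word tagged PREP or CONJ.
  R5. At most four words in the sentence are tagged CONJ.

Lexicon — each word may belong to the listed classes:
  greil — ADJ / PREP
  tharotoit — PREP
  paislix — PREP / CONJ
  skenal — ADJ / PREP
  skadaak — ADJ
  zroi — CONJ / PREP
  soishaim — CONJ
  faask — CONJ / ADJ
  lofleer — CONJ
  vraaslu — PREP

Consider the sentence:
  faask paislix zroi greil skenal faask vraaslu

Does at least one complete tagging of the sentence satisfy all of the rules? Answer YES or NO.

YES

Candidates per position — 1:faask {CONJ,ADJ}; 2:paislix {PREP,CONJ}; 3:zroi {CONJ,PREP}; 4:greil {ADJ,PREP}; 5:skenal {ADJ,PREP}; 6:faask {CONJ,ADJ}; 7:vraaslu {PREP}.
One satisfying assignment: CONJ PREP CONJ ADJ PREP CONJ PREP.
Checking: rule 1 holds; rule 2 holds; rule 3 holds; rule 4 holds; rule 5 holds.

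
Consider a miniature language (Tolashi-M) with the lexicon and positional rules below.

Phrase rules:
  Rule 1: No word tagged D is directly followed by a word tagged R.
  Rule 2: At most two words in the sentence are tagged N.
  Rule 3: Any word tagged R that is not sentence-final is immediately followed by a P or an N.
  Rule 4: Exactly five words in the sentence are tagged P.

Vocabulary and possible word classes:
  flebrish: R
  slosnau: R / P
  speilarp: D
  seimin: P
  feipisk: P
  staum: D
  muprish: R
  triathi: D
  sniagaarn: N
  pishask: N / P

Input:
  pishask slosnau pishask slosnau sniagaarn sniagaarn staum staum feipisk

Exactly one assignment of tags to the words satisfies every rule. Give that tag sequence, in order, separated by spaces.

P P P P N N D D P

Candidates per position — 1:pishask {N,P}; 2:slosnau {R,P}; 3:pishask {N,P}; 4:slosnau {R,P}; 5:sniagaarn {N}; 6:sniagaarn {N}; 7:staum {D}; 8:staum {D}; 9:feipisk {P}.
At position 1, choosing N makes rule 2 impossible to satisfy; hence P.
At position 2, choosing R makes rule 4 impossible to satisfy; hence P.
At position 3, choosing N makes rule 2 impossible to satisfy; hence P.
At position 4, choosing R makes rule 4 impossible to satisfy; hence P.
That leaves exactly one tagging: P P P P N N D D P.
Verifying each rule — rule 1 ✓; rule 2 ✓; rule 3 ✓; rule 4 ✓.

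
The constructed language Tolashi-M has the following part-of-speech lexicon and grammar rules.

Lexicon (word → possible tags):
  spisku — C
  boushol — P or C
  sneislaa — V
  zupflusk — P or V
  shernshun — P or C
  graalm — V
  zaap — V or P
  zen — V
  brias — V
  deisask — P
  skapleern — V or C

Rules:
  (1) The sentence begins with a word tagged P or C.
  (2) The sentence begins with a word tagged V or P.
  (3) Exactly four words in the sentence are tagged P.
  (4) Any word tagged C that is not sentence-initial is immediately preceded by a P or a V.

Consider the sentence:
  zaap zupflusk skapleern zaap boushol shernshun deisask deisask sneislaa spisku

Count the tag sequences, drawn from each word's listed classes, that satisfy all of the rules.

Candidates per position — 1:zaap {V,P}; 2:zupflusk {P,V}; 3:skapleern {V,C}; 4:zaap {V,P}; 5:boushol {P,C}; 6:shernshun {P,C}; 7:deisask {P}; 8:deisask {P}; 9:sneislaa {V}; 10:spisku {C}.
There are 64 candidate sequences in total.
The sequences that satisfy every rule: P V V V P C P P V C; P V V V C P P P V C; P V C V P C P P V C; P V C V C P P P V C.
Count = 4.

4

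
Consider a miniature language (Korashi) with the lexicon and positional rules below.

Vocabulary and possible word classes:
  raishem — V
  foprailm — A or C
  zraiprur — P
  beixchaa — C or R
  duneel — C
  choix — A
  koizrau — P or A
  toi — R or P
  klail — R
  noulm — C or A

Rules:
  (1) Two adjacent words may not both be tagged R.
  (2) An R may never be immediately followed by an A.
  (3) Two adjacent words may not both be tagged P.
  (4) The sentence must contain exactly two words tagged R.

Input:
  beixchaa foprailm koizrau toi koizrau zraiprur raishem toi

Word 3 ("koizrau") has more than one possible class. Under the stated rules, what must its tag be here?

A

Candidates per position — 1:beixchaa {C,R}; 2:foprailm {A,C}; 3:koizrau {P,A}; 4:toi {R,P}; 5:koizrau {P,A}; 6:zraiprur {P}; 7:raishem {V}; 8:toi {R,P}.
At position 5, choosing P makes rule 3 impossible to satisfy; hence A.
At position 4, choosing R makes rule 2 impossible to satisfy; hence P.
At position 8, choosing P makes rule 4 impossible to satisfy; hence R.
At position 1, choosing C makes rule 4 impossible to satisfy; hence R.
At position 2, choosing A makes rule 2 impossible to satisfy; hence C.
At position 3, choosing P makes rule 3 impossible to satisfy; hence A.
The only consistent sequence is: R C A P A P V R.
Verifying each rule — rule 1 holds; rule 2 holds; rule 3 holds; rule 4 holds.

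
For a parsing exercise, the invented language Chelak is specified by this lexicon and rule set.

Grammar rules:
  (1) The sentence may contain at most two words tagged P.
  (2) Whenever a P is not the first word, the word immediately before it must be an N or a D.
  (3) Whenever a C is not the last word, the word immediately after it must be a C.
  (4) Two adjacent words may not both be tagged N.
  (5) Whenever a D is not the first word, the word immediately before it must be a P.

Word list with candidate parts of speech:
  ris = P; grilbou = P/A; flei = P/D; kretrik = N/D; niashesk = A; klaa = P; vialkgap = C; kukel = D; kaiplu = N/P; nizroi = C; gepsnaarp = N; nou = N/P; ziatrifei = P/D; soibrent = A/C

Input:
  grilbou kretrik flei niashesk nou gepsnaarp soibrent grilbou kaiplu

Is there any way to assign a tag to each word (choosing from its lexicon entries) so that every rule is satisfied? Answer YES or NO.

Candidates per position — 1:grilbou {P,A}; 2:kretrik {N,D}; 3:flei {P,D}; 4:niashesk {A}; 5:nou {N,P}; 6:gepsnaarp {N}; 7:soibrent {A,C}; 8:grilbou {P,A}; 9:kaiplu {N,P}.
Every candidate sequence violates at least one rule; no consistent tagging exists.

NO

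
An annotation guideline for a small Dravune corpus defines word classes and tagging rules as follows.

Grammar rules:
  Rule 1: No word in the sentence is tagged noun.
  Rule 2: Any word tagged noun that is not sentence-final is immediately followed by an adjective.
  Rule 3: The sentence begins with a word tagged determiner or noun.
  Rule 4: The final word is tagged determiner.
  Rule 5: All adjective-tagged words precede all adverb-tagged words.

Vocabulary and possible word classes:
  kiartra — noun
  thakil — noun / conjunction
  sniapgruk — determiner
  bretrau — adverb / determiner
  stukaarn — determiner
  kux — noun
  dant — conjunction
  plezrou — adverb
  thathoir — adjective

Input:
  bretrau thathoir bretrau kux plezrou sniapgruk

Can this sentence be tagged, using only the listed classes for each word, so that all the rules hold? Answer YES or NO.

Candidates per position — 1:bretrau {adverb,determiner}; 2:thathoir {adjective}; 3:bretrau {adverb,determiner}; 4:kux {noun}; 5:plezrou {adverb}; 6:sniapgruk {determiner}.
Rule 1 cannot be satisfied by any choice of tags from the lexicon.
So there is no consistent tagging.

NO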